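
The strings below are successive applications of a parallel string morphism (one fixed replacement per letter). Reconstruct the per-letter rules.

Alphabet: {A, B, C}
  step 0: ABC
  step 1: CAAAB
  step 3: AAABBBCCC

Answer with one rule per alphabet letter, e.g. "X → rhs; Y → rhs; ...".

A->C, B->AAA, C->B

  step 0 ⇒ step 1: ABC ⇒ C·AAA·B
    A ↦ C
    B ↦ AAA
    C ↦ B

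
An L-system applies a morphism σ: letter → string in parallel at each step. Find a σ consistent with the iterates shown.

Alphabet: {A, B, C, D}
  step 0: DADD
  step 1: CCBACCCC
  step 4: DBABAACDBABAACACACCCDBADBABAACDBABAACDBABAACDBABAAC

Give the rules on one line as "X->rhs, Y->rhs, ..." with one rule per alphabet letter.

  step 0 ⇒ step 1: DADD ⇒ CC·BA·CC·CC
    A ↦ BA
    D ↦ CC
    B ↦ D  (constrained at step 1)
    C ↦ AC  (constrained at step 1)

A->BA, B->D, C->AC, D->CC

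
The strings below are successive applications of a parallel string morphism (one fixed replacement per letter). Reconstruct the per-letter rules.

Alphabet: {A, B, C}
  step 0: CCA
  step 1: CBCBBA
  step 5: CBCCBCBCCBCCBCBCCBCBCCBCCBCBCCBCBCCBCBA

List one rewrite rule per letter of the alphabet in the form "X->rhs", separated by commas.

  step 0 ⇒ step 1: CCA ⇒ CB·CB·BA
    A ↦ BA
    C ↦ CB
    B ↦ C  (constrained at step 1)

A->BA, B->C, C->CB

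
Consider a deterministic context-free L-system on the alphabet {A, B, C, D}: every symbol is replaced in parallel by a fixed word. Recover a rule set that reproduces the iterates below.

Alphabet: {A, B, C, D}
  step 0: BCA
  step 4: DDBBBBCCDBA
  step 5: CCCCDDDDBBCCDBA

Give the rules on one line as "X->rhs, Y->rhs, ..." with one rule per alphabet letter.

A->BA, B->D, C->B, D->CC

  step 4 ⇒ step 5: DDBBBBCCDBA ⇒ CC·CC·D·D·D·D·B·B·CC·D·BA
    A ↦ BA
    B ↦ D
    C ↦ B
    D ↦ CC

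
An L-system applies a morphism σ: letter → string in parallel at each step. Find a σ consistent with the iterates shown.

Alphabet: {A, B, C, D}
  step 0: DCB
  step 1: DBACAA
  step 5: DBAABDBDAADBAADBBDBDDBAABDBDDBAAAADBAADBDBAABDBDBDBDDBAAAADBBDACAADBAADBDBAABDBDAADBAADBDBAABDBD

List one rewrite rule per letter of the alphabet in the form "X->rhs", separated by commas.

  step 0 ⇒ step 1: DCB ⇒ DB·AC·AA
    B ↦ AA
    C ↦ AC
    D ↦ DB
    A ↦ BD  (constrained at step 1)

A->BD, B->AA, C->AC, D->DB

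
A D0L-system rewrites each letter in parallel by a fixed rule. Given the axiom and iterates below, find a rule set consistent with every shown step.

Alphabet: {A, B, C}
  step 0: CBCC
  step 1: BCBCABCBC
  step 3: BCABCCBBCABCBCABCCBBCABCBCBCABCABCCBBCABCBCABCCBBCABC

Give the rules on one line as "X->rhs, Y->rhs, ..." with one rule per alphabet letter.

A->CB, B->BCA, C->BC

  step 0 ⇒ step 1: CBCC ⇒ BC·BCA·BC·BC
    B ↦ BCA
    C ↦ BC
    A ↦ CB  (constrained at step 1)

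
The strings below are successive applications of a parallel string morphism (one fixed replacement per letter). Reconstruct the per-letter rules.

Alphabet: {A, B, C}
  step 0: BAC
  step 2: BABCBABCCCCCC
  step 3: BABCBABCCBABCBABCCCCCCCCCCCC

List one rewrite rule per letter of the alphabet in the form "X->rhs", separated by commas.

A->C, B->BAB, C->CC

  step 2 ⇒ step 3: BABCBABCCCCCC ⇒ BAB·C·BAB·CC·BAB·C·BAB·CC·CC·CC·CC·CC·CC
    A ↦ C
    B ↦ BAB
    C ↦ CC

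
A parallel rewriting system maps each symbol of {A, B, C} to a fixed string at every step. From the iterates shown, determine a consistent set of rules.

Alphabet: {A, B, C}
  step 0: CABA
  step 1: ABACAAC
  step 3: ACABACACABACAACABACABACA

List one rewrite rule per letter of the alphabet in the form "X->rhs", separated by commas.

A->AC, B->A, C->AB

  step 0 ⇒ step 1: CABA ⇒ AB·AC·A·AC
    A ↦ AC
    B ↦ A
    C ↦ AB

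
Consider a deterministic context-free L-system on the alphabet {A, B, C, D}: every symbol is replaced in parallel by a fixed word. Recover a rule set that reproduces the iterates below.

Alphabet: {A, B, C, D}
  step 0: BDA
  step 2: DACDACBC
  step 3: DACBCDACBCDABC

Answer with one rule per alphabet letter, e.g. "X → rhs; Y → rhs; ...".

  step 2 ⇒ step 3: DACDACBC ⇒ DA·C·BC·DA·C·BC·DA·BC
    A ↦ C
    B ↦ DA
    C ↦ BC
    D ↦ DA

A->C, B->DA, C->BC, D->DA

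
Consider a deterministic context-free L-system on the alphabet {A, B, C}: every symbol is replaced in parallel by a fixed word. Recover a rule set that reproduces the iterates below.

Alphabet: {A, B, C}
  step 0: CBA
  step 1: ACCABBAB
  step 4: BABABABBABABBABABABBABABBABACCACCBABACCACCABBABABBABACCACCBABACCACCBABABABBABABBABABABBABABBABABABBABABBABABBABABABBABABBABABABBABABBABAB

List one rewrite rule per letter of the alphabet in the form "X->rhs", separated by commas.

  step 0 ⇒ step 1: CBA ⇒ ACC·AB·BAB
    A ↦ BAB
    B ↦ AB
    C ↦ ACC

A->BAB, B->AB, C->ACC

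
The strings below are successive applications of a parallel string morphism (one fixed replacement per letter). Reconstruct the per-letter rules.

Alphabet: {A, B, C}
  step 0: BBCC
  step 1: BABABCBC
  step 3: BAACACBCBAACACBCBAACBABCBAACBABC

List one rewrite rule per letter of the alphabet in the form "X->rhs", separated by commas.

A->AC, B->BA, C->BC

  step 0 ⇒ step 1: BBCC ⇒ BA·BA·BC·BC
    B ↦ BA
    C ↦ BC
    A ↦ AC  (constrained at step 1)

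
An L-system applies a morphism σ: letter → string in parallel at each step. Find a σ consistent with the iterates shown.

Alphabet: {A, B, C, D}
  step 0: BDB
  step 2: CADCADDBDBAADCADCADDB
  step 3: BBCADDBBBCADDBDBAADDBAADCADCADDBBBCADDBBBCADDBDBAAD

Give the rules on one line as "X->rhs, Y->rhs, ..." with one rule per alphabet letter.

  step 2 ⇒ step 3: CADCADDBDBAADCADCADDB ⇒ BB·CAD·DB·BB·CAD·DB·DB·AAD·DB·AAD·CAD·CAD·DB·BB·CAD·DB·BB·CAD·DB·DB·AAD
    A ↦ CAD
    B ↦ AAD
    C ↦ BB
    D ↦ DB

A->CAD, B->AAD, C->BB, D->DB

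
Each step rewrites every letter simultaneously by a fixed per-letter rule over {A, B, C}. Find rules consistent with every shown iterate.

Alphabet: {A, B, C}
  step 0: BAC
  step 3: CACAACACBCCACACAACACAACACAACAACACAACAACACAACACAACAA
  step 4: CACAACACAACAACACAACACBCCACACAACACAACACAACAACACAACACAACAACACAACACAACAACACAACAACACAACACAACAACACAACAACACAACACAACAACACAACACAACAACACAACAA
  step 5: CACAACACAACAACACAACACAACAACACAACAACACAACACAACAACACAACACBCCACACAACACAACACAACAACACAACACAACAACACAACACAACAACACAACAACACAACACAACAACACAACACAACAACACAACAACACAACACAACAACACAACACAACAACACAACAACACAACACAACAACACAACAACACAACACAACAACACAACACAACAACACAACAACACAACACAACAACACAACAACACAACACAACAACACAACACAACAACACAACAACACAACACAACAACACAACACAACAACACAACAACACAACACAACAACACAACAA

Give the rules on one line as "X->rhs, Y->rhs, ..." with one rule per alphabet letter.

  step 4 ⇒ step 5: CACAACACAACAACACAACACBCCACACAACACAACACAACAACACAACACAACAACACAACACAACAACACAACAACACAACACAACAACACAACAACACAACACAACAACACAACACAACAACACAACAA ⇒ CA·CAA·CA·CAA·CAA·CA·CAA·CA·CAA·CAA·CA·CAA·CAA·CA·CAA·CA·CAA·CAA·CA·CAA·CA·CBC·CA·CA·CAA·CA·CAA·CA·CAA·CAA·CA·CAA·CA·CAA·CAA·CA·CAA·CA·CAA·CAA·CA·CAA·CAA·CA·CAA·CA·CAA·CAA·CA·CAA·CA·CAA·CAA·CA·CAA·CAA·CA·CAA·CA·CAA·CAA·CA·CAA·CA·CAA·CAA·CA·CAA·CAA·CA·CAA·CA·CAA·CAA·CA·CAA·CAA·CA·CAA·CA·CAA·CAA·CA·CAA·CA·CAA·CAA·CA·CAA·CAA·CA·CAA·CA·CAA·CAA·CA·CAA·CAA·CA·CAA·CA·CAA·CAA·CA·CAA·CA·CAA·CAA·CA·CAA·CAA·CA·CAA·CA·CAA·CAA·CA·CAA·CA·CAA·CAA·CA·CAA·CAA·CA·CAA·CA·CAA·CAA·CA·CAA·CAA
    A ↦ CAA
    B ↦ CBC
    C ↦ CA

A->CAA, B->CBC, C->CA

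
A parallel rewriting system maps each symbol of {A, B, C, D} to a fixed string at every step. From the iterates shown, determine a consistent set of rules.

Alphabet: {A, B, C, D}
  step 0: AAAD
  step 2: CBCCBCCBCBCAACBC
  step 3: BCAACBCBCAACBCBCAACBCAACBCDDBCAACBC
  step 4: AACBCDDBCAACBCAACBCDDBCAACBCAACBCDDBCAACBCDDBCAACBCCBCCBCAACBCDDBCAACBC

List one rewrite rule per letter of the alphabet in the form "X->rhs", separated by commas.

A->D, B->AAC, C->BC, D->CBC

  step 3 ⇒ step 4: BCAACBCBCAACBCBCAACBCAACBCDDBCAACBC ⇒ AAC·BC·D·D·BC·AAC·BC·AAC·BC·D·D·BC·AAC·BC·AAC·BC·D·D·BC·AAC·BC·D·D·BC·AAC·BC·CBC·CBC·AAC·BC·D·D·BC·AAC·BC
    A ↦ D
    B ↦ AAC
    C ↦ BC
    D ↦ CBC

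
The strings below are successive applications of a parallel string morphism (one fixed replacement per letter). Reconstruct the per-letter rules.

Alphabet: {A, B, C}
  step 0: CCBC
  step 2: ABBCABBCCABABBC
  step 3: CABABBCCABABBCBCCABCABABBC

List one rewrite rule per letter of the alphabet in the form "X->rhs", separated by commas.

A->C, B->AB, C->BC

  step 2 ⇒ step 3: ABBCABBCCABABBC ⇒ C·AB·AB·BC·C·AB·AB·BC·BC·C·AB·C·AB·AB·BC
    A ↦ C
    B ↦ AB
    C ↦ BC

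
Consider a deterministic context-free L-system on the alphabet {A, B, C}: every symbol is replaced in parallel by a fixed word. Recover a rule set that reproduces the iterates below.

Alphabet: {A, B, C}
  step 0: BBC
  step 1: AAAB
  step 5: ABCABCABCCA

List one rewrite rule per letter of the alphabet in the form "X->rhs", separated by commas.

A->C, B->A, C->AB

  step 0 ⇒ step 1: BBC ⇒ A·A·AB
    B ↦ A
    C ↦ AB
    A ↦ C  (constrained at step 1)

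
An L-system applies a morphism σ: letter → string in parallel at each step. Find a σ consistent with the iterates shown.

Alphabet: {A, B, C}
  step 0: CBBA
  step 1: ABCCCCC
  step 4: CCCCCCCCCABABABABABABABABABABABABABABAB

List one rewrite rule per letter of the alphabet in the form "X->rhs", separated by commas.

  step 0 ⇒ step 1: CBBA ⇒ AB·CC·CC·C
    A ↦ C
    B ↦ CC
    C ↦ AB

A->C, B->CC, C->AB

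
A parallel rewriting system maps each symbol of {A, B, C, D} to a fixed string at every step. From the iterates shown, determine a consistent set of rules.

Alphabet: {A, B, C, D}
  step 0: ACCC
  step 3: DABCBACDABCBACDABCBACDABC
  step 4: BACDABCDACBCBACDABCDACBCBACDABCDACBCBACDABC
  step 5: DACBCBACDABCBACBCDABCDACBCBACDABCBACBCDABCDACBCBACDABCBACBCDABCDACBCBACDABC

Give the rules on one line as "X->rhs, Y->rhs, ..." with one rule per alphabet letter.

  step 4 ⇒ step 5: BACDABCDACBCBACDABCDACBCBACDABCDACBCBACDABC ⇒ DA·C·BC·BA·C·DA·BC·BA·C·BC·DA·BC·DA·C·BC·BA·C·DA·BC·BA·C·BC·DA·BC·DA·C·BC·BA·C·DA·BC·BA·C·BC·DA·BC·DA·C·BC·BA·C·DA·BC
    A ↦ C
    B ↦ DA
    C ↦ BC
    D ↦ BA

A->C, B->DA, C->BC, D->BA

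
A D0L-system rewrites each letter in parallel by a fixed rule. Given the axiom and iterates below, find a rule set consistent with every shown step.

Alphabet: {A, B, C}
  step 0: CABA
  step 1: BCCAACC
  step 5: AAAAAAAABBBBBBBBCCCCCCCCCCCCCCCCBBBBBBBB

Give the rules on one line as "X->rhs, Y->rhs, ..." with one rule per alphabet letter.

A->CC, B->AA, C->B

  step 0 ⇒ step 1: CABA ⇒ B·CC·AA·CC
    A ↦ CC
    B ↦ AA
    C ↦ B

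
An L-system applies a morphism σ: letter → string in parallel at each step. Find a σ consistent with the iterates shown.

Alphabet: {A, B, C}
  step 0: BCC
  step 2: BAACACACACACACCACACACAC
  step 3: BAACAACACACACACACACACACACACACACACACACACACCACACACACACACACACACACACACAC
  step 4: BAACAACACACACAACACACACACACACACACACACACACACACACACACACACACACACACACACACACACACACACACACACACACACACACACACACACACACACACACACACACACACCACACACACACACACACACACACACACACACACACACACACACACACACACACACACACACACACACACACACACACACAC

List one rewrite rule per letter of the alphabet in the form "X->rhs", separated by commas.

A->ACA, B->BA, C->CAC

  step 3 ⇒ step 4: BAACAACACACACACACACACACACACACACACACACACACCACACACACACACACACACACACACAC ⇒ BA·ACA·ACA·CAC·ACA·ACA·CAC·ACA·CAC·ACA·CAC·ACA·CAC·ACA·CAC·ACA·CAC·ACA·CAC·ACA·CAC·ACA·CAC·ACA·CAC·ACA·CAC·ACA·CAC·ACA·CAC·ACA·CAC·ACA·CAC·ACA·CAC·ACA·CAC·ACA·CAC·CAC·ACA·CAC·ACA·CAC·ACA·CAC·ACA·CAC·ACA·CAC·ACA·CAC·ACA·CAC·ACA·CAC·ACA·CAC·ACA·CAC·ACA·CAC·ACA·CAC·ACA·CAC
    A ↦ ACA
    B ↦ BA
    C ↦ CAC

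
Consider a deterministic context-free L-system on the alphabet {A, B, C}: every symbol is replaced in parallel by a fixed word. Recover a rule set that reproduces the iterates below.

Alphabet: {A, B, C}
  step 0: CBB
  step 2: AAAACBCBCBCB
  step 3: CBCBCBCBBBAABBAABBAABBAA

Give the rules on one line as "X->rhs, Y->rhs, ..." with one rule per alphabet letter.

  step 2 ⇒ step 3: AAAACBCBCBCB ⇒ CB·CB·CB·CB·BB·AA·BB·AA·BB·AA·BB·AA
    A ↦ CB
    B ↦ AA
    C ↦ BB

A->CB, B->AA, C->BB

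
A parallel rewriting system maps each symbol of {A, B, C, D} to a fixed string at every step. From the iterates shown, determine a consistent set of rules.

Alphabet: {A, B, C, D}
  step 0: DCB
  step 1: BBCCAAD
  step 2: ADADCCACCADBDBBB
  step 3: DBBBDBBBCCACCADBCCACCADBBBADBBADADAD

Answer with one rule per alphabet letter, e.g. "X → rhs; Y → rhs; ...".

  step 2 ⇒ step 3: ADADCCACCADBDBBB ⇒ DB·BB·DB·BB·CCA·CCA·DB·CCA·CCA·DB·BB·AD·BB·AD·AD·AD
    A ↦ DB
    B ↦ AD
    C ↦ CCA
    D ↦ BB

A->DB, B->AD, C->CCA, D->BB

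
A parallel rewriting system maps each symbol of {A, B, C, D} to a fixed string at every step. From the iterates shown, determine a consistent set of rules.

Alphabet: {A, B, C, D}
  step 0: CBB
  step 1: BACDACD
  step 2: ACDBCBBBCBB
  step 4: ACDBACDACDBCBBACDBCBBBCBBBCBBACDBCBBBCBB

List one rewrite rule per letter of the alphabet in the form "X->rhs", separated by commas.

A->BC, B->ACD, C->B, D->B

  step 1 ⇒ step 2: BACDACD ⇒ ACD·BC·B·B·BC·B·B
    A ↦ BC
    B ↦ ACD
    C ↦ B
    D ↦ B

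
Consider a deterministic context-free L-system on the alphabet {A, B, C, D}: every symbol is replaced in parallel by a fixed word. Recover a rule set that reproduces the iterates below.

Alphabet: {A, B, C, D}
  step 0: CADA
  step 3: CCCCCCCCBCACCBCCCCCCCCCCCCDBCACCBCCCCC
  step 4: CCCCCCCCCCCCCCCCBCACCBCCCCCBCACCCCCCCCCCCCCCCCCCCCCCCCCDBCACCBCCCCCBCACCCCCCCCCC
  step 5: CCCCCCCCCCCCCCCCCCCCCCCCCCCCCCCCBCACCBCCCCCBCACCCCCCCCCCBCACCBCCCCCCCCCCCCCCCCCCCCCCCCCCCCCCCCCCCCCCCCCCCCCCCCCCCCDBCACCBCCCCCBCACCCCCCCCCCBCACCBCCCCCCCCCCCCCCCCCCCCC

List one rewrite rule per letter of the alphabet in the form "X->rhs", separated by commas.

  step 4 ⇒ step 5: CCCCCCCCCCCCCCCCBCACCBCCCCCBCACCCCCCCCCCCCCCCCCCCCCCCCCDBCACCBCCCCCBCACCCCCCCCCC ⇒ CC·CC·CC·CC·CC·CC·CC·CC·CC·CC·CC·CC·CC·CC·CC·CC·BCA·CC·BC·CC·CC·BCA·CC·CC·CC·CC·CC·BCA·CC·BC·CC·CC·CC·CC·CC·CC·CC·CC·CC·CC·CC·CC·CC·CC·CC·CC·CC·CC·CC·CC·CC·CC·CC·CC·CC·CD·BCA·CC·BC·CC·CC·BCA·CC·CC·CC·CC·CC·BCA·CC·BC·CC·CC·CC·CC·CC·CC·CC·CC·CC·CC
    A ↦ BC
    B ↦ BCA
    C ↦ CC
    D ↦ CD

A->BC, B->BCA, C->CC, D->CD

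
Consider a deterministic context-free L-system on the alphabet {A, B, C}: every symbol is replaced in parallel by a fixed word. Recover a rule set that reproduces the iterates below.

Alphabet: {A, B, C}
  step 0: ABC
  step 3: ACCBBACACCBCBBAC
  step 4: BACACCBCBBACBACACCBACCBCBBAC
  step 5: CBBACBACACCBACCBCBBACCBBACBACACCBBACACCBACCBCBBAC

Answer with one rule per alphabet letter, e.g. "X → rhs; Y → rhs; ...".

A->B, B->CB, C->AC

  step 4 ⇒ step 5: BACACCBCBBACBACACCBACCBCBBAC ⇒ CB·B·AC·B·AC·AC·CB·AC·CB·CB·B·AC·CB·B·AC·B·AC·AC·CB·B·AC·AC·CB·AC·CB·CB·B·AC
    A ↦ B
    B ↦ CB
    C ↦ AC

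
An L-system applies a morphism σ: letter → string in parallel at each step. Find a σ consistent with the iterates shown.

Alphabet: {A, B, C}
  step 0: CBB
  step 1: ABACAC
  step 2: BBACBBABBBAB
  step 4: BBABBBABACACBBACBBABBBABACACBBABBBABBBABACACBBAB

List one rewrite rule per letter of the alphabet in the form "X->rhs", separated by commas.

  step 1 ⇒ step 2: ABACAC ⇒ BB·AC·BB·AB·BB·AB
    A ↦ BB
    B ↦ AC
    C ↦ AB

A->BB, B->AC, C->AB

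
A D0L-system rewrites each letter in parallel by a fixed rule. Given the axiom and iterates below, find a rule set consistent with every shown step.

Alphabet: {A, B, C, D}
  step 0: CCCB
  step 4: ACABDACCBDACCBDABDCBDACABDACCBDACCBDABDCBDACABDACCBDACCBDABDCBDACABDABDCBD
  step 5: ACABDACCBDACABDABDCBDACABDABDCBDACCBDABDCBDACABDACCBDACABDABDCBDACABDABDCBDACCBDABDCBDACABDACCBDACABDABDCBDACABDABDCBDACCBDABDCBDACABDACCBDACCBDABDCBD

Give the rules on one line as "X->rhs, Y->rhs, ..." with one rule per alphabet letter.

  step 4 ⇒ step 5: ACABDACCBDACCBDABDCBDACABDACCBDACCBDABDCBDACABDACCBDACCBDABDCBDACABDABDCBD ⇒ AC·ABD·AC·C·BD·AC·ABD·ABD·C·BD·AC·ABD·ABD·C·BD·AC·C·BD·ABD·C·BD·AC·ABD·AC·C·BD·AC·ABD·ABD·C·BD·AC·ABD·ABD·C·BD·AC·C·BD·ABD·C·BD·AC·ABD·AC·C·BD·AC·ABD·ABD·C·BD·AC·ABD·ABD·C·BD·AC·C·BD·ABD·C·BD·AC·ABD·AC·C·BD·AC·C·BD·ABD·C·BD
    A ↦ AC
    B ↦ C
    C ↦ ABD
    D ↦ BD

A->AC, B->C, C->ABD, D->BD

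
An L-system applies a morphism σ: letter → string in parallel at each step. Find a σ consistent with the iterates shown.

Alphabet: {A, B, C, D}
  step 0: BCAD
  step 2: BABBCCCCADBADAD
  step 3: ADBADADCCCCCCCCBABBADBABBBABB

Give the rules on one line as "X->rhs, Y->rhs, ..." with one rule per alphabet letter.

  step 2 ⇒ step 3: BABBCCCCADBADAD ⇒ AD·B·AD·AD·CC·CC·CC·CC·B·ABB·AD·B·ABB·B·ABB
    A ↦ B
    B ↦ AD
    C ↦ CC
    D ↦ ABB

A->B, B->AD, C->CC, D->ABB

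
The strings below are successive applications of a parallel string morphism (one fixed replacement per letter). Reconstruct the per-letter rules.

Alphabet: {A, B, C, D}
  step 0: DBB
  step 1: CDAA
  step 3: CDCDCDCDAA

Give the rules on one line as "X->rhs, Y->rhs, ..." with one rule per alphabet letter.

A->B, B->A, C->CD, D->CD

  step 0 ⇒ step 1: DBB ⇒ CD·A·A
    B ↦ A
    D ↦ CD
    A ↦ B  (constrained at step 1)
    C ↦ CD  (constrained at step 1)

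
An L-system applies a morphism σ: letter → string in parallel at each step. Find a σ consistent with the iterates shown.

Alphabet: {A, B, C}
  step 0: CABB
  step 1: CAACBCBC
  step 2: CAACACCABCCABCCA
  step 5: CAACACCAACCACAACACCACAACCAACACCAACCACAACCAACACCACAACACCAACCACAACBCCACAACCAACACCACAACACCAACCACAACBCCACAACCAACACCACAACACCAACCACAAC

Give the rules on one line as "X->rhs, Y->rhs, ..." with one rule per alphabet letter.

A->AC, B->BC, C->CA

  step 1 ⇒ step 2: CAACBCBC ⇒ CA·AC·AC·CA·BC·CA·BC·CA
    A ↦ AC
    B ↦ BC
    C ↦ CA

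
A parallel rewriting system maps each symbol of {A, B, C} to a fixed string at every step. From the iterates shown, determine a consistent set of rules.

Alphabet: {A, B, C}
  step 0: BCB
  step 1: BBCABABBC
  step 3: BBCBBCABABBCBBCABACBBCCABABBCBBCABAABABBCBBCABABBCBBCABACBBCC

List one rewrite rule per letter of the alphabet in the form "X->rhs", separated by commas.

A->C, B->BBC, C->ABA

  step 0 ⇒ step 1: BCB ⇒ BBC·ABA·BBC
    B ↦ BBC
    C ↦ ABA
    A ↦ C  (constrained at step 1)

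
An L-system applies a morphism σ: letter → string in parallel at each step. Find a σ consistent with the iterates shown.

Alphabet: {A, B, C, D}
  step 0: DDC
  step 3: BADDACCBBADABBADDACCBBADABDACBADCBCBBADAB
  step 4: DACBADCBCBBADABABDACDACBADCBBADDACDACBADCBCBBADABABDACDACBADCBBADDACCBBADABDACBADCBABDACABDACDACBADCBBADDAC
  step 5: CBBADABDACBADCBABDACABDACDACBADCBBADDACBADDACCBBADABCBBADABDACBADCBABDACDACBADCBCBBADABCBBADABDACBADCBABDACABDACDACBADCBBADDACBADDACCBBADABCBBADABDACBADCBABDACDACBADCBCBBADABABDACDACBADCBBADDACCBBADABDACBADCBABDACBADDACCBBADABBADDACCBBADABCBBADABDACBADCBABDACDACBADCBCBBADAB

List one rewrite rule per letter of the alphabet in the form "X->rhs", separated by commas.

A->BAD, B->DAC, C->AB, D->CB

  step 4 ⇒ step 5: DACBADCBCBBADABABDACDACBADCBBADDACDACBADCBCBBADABABDACDACBADCBBADDACCBBADABDACBADCBABDACABDACDACBADCBBADDAC ⇒ CB·BAD·AB·DAC·BAD·CB·AB·DAC·AB·DAC·DAC·BAD·CB·BAD·DAC·BAD·DAC·CB·BAD·AB·CB·BAD·AB·DAC·BAD·CB·AB·DAC·DAC·BAD·CB·CB·BAD·AB·CB·BAD·AB·DAC·BAD·CB·AB·DAC·AB·DAC·DAC·BAD·CB·BAD·DAC·BAD·DAC·CB·BAD·AB·CB·BAD·AB·DAC·BAD·CB·AB·DAC·DAC·BAD·CB·CB·BAD·AB·AB·DAC·DAC·BAD·CB·BAD·DAC·CB·BAD·AB·DAC·BAD·CB·AB·DAC·BAD·DAC·CB·BAD·AB·BAD·DAC·CB·BAD·AB·CB·BAD·AB·DAC·BAD·CB·AB·DAC·DAC·BAD·CB·CB·BAD·AB
    A ↦ BAD
    B ↦ DAC
    C ↦ AB
    D ↦ CB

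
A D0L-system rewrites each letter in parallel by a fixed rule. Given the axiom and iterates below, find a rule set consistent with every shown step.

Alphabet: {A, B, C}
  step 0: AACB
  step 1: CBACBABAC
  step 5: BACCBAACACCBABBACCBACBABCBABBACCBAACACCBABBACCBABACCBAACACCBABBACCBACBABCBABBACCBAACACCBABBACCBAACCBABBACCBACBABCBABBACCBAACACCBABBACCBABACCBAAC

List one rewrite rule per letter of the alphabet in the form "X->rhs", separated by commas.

A->CBA, B->AC, C->B

  step 0 ⇒ step 1: AACB ⇒ CBA·CBA·B·AC
    A ↦ CBA
    B ↦ AC
    C ↦ B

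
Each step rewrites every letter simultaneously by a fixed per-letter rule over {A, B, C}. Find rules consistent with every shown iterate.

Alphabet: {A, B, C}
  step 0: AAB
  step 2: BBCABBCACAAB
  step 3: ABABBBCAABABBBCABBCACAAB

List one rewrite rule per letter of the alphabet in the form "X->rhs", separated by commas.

A->CA, B->AB, C->BB

  step 2 ⇒ step 3: BBCABBCACAAB ⇒ AB·AB·BB·CA·AB·AB·BB·CA·BB·CA·CA·AB
    A ↦ CA
    B ↦ AB
    C ↦ BB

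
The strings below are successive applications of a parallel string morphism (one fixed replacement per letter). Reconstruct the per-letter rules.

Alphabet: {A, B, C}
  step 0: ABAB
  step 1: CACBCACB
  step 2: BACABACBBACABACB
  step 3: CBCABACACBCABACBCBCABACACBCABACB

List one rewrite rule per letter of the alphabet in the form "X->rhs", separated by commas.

  step 2 ⇒ step 3: BACABACBBACABACB ⇒ CB·CA·BA·CA·CB·CA·BA·CB·CB·CA·BA·CA·CB·CA·BA·CB
    A ↦ CA
    B ↦ CB
    C ↦ BA

A->CA, B->CB, C->BA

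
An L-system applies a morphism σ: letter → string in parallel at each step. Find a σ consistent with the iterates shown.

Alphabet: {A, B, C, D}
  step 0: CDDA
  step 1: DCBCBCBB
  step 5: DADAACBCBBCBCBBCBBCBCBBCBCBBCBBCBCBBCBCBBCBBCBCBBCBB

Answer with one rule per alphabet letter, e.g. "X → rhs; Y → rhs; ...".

  step 0 ⇒ step 1: CDDA ⇒ D·CB·CB·CBB
    A ↦ CBB
    C ↦ D
    D ↦ CB
    B ↦ A  (constrained at step 1)

A->CBB, B->A, C->D, D->CB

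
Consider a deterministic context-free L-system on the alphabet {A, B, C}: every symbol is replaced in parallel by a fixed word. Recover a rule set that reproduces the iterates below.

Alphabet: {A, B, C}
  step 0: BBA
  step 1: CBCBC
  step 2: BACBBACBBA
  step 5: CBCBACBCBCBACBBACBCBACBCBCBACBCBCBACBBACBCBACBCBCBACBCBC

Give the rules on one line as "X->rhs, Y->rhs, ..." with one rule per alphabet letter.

A->C, B->CB, C->BA

  step 1 ⇒ step 2: CBCBC ⇒ BA·CB·BA·CB·BA
    B ↦ CB
    C ↦ BA
  step 0 ⇒ step 1: BBA ⇒ CB·CB·C
    A ↦ C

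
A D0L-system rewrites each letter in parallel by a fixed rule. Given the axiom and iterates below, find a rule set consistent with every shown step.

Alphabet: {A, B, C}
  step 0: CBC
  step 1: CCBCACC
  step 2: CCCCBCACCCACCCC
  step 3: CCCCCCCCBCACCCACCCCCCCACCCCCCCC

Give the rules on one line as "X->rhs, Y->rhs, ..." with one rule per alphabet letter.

  step 2 ⇒ step 3: CCCCBCACCCACCCC ⇒ CC·CC·CC·CC·BCA·CC·CA·CC·CC·CC·CA·CC·CC·CC·CC
    A ↦ CA
    B ↦ BCA
    C ↦ CC

A->CA, B->BCA, C->CC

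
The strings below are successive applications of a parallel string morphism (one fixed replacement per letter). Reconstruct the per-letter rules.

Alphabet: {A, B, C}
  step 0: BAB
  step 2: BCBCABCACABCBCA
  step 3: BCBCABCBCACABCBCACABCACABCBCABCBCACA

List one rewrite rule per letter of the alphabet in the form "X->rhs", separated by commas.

  step 2 ⇒ step 3: BCBCABCACABCBCA ⇒ BC·BCA·BC·BCA·CA·BC·BCA·CA·BCA·CA·BC·BCA·BC·BCA·CA
    A ↦ CA
    B ↦ BC
    C ↦ BCA

A->CA, B->BC, C->BCA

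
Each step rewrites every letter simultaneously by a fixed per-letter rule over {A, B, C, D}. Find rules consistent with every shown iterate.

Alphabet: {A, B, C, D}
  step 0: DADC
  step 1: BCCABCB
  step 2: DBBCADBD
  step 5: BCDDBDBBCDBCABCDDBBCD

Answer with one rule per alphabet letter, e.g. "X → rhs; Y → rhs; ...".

  step 1 ⇒ step 2: BCCABCB ⇒ D·B·B·CA·D·B·D
    A ↦ CA
    B ↦ D
    C ↦ B
  step 0 ⇒ step 1: DADC ⇒ BC·CA·BC·B
    D ↦ BC

A->CA, B->D, C->B, D->BC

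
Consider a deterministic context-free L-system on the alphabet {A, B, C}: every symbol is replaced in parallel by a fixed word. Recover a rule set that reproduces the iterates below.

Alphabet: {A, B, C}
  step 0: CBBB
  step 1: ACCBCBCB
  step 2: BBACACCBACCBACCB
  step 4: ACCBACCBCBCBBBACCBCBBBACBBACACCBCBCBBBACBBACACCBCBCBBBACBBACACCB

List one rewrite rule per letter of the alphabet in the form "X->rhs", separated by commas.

  step 1 ⇒ step 2: ACCBCBCB ⇒ BB·AC·AC·CB·AC·CB·AC·CB
    A ↦ BB
    B ↦ CB
    C ↦ AC

A->BB, B->CB, C->AC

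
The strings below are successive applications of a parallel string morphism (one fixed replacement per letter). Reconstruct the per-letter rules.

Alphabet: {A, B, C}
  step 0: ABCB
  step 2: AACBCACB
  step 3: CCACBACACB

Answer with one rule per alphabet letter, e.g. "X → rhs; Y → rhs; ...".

  step 2 ⇒ step 3: AACBCACB ⇒ C·C·A·CB·A·C·A·CB
    A ↦ C
    B ↦ CB
    C ↦ A

A->C, B->CB, C->A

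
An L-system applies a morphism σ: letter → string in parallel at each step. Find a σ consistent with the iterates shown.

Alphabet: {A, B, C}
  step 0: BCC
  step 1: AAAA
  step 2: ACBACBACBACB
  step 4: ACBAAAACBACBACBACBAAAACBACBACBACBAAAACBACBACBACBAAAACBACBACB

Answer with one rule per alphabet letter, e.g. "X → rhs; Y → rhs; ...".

  step 1 ⇒ step 2: AAAA ⇒ ACB·ACB·ACB·ACB
    A ↦ ACB
  step 0 ⇒ step 1: BCC ⇒ AA·A·A
    B ↦ AA
  step 0 ⇒ step 1: BCC ⇒ AA·A·A
    C ↦ A

A->ACB, B->AA, C->A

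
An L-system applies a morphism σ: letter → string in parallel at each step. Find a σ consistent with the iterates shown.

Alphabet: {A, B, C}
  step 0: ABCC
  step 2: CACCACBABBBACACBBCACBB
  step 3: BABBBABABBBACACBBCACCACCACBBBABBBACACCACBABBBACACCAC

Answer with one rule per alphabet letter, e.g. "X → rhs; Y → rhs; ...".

  step 2 ⇒ step 3: CACCACBABBBACACBBCACBB ⇒ BA·BB·BA·BA·BB·BA·CAC·BB·CAC·CAC·CAC·BB·BA·BB·BA·CAC·CAC·BA·BB·BA·CAC·CAC
    A ↦ BB
    B ↦ CAC
    C ↦ BA

A->BB, B->CAC, C->BA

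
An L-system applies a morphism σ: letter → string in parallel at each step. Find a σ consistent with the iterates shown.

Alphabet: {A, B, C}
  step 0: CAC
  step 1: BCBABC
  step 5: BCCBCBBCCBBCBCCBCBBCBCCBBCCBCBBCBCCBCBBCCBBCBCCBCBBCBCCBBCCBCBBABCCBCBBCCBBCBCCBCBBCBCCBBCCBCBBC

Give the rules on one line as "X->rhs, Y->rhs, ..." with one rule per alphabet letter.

  step 0 ⇒ step 1: CAC ⇒ BC·BA·BC
    A ↦ BA
    C ↦ BC
    B ↦ CB  (constrained at step 1)

A->BA, B->CB, C->BC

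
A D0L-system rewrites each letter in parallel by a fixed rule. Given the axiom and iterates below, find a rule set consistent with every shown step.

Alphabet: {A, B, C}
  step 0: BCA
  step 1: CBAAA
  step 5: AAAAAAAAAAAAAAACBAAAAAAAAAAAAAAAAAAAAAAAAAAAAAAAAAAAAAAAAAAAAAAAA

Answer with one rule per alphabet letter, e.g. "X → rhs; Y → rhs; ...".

A->AA, B->CB, C->A

  step 0 ⇒ step 1: BCA ⇒ CB·A·AA
    A ↦ AA
    B ↦ CB
    C ↦ A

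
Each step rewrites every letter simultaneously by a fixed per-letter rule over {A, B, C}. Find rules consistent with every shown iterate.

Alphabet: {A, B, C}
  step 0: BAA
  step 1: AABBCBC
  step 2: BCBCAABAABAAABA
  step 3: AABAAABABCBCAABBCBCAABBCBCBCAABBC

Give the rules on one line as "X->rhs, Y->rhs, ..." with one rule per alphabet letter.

A->BC, B->AAB, C->A

  step 2 ⇒ step 3: BCBCAABAABAAABA ⇒ AAB·A·AAB·A·BC·BC·AAB·BC·BC·AAB·BC·BC·BC·AAB·BC
    A ↦ BC
    B ↦ AAB
    C ↦ A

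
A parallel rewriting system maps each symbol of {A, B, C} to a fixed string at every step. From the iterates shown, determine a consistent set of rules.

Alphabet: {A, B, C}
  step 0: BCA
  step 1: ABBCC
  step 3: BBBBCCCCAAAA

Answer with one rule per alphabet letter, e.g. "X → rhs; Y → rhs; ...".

A->CC, B->A, C->BB

  step 0 ⇒ step 1: BCA ⇒ A·BB·CC
    A ↦ CC
    B ↦ A
    C ↦ BB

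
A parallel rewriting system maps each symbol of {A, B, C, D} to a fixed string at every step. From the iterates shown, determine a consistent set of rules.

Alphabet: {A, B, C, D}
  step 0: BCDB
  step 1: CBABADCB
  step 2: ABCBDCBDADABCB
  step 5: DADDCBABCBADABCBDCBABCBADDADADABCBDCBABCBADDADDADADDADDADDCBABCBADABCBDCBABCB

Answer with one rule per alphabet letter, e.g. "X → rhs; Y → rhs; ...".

  step 1 ⇒ step 2: CBABADCB ⇒ AB·CB·D·CB·D·AD·AB·CB
    A ↦ D
    B ↦ CB
    C ↦ AB
    D ↦ AD

A->D, B->CB, C->AB, D->AD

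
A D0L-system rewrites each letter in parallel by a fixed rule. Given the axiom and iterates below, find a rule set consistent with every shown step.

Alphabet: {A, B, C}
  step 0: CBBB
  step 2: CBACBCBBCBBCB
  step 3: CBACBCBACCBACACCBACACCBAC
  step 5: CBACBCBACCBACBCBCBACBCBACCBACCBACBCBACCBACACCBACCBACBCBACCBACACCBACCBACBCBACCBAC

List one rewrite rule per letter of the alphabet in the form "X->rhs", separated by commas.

A->B, B->AC, C->CB

  step 2 ⇒ step 3: CBACBCBBCBBCB ⇒ CB·AC·B·CB·AC·CB·AC·AC·CB·AC·AC·CB·AC
    A ↦ B
    B ↦ AC
    C ↦ CB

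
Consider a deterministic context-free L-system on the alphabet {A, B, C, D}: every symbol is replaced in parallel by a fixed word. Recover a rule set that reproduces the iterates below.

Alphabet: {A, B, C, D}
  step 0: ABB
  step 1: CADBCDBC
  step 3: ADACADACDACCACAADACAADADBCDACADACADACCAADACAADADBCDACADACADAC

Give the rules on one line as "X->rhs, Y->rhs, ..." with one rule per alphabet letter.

  step 0 ⇒ step 1: ABB ⇒ CA·DBC·DBC
    A ↦ CA
    B ↦ DBC
    C ↦ DAC  (constrained at step 1)
    D ↦ ADA  (constrained at step 1)

A->CA, B->DBC, C->DAC, D->ADA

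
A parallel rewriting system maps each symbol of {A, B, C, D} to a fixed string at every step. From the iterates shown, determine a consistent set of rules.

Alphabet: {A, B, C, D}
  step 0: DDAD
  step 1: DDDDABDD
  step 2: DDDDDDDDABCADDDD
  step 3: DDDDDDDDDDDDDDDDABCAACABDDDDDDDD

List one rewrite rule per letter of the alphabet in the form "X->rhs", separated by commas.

A->AB, B->CA, C->AC, D->DD

  step 2 ⇒ step 3: DDDDDDDDABCADDDD ⇒ DD·DD·DD·DD·DD·DD·DD·DD·AB·CA·AC·AB·DD·DD·DD·DD
    A ↦ AB
    B ↦ CA
    C ↦ AC
    D ↦ DD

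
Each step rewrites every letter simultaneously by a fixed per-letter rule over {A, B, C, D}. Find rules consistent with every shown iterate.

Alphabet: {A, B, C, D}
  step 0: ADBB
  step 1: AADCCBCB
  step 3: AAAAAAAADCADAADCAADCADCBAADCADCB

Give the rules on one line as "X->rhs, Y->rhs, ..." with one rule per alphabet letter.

  step 0 ⇒ step 1: ADBB ⇒ AA·DC·CB·CB
    A ↦ AA
    B ↦ CB
    D ↦ DC
    C ↦ AD  (constrained at step 1)

A->AA, B->CB, C->AD, D->DC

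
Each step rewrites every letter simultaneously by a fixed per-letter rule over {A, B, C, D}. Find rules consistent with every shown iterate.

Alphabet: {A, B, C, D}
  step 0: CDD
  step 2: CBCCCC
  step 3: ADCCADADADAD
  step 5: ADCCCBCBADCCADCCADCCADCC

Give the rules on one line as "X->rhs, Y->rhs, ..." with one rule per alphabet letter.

A->C, B->CC, C->AD, D->B

  step 2 ⇒ step 3: CBCCCC ⇒ AD·CC·AD·AD·AD·AD
    B ↦ CC
    C ↦ AD
    A ↦ C  (constrained at step 3)
    D ↦ B  (constrained at step 0)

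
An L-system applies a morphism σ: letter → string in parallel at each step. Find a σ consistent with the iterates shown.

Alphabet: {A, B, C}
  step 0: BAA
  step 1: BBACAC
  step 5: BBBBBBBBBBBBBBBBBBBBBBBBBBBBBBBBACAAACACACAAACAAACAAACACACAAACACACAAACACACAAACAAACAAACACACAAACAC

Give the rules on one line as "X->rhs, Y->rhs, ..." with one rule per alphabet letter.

  step 0 ⇒ step 1: BAA ⇒ BB·AC·AC
    A ↦ AC
    B ↦ BB
    C ↦ AA  (constrained at step 1)

A->AC, B->BB, C->AA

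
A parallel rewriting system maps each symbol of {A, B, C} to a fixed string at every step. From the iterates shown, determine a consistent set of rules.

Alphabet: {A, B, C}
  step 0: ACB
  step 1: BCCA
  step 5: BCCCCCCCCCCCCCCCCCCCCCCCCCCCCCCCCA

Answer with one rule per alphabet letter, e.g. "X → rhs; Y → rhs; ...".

  step 0 ⇒ step 1: ACB ⇒ B·CC·A
    A ↦ B
    B ↦ A
    C ↦ CC

A->B, B->A, C->CC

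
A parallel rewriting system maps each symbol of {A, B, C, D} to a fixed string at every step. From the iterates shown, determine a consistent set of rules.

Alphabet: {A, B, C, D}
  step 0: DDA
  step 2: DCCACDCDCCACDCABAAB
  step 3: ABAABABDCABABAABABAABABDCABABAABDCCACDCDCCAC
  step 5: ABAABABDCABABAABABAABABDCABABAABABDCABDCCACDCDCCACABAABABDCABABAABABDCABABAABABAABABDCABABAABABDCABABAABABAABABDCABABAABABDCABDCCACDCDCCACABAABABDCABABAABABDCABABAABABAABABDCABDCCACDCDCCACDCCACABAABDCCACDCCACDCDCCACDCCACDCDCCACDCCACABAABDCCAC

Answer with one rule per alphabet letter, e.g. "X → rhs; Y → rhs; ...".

A->DC, B->CAC, C->AB, D->ABA

  step 2 ⇒ step 3: DCCACDCDCCACDCABAAB ⇒ ABA·AB·AB·DC·AB·ABA·AB·ABA·AB·AB·DC·AB·ABA·AB·DC·CAC·DC·DC·CAC
    A ↦ DC
    B ↦ CAC
    C ↦ AB
    D ↦ ABA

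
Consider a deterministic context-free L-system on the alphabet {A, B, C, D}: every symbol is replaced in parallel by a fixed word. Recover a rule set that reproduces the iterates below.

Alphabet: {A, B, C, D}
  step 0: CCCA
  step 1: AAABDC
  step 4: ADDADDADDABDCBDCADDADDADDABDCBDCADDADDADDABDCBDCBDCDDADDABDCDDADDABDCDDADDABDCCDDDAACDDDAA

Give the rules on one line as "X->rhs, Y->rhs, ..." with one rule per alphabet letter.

  step 0 ⇒ step 1: CCCA ⇒ A·A·A·BDC
    A ↦ BDC
    C ↦ A
    B ↦ CD  (constrained at step 1)
    D ↦ DDA  (constrained at step 1)

A->BDC, B->CD, C->A, D->DDA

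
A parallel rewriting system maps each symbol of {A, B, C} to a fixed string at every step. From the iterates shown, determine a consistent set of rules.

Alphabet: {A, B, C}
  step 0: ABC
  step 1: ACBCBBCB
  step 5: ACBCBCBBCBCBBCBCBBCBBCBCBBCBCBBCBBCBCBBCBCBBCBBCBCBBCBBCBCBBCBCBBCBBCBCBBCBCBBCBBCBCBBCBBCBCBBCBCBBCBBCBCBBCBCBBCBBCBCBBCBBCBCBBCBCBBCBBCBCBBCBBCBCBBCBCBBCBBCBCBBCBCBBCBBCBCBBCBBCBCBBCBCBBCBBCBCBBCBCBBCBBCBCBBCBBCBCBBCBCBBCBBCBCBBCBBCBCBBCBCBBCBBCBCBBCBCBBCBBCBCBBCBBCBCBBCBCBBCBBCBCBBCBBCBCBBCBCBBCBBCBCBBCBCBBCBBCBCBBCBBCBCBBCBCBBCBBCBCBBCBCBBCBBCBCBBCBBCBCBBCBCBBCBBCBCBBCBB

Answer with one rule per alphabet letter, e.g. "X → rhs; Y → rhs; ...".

  step 0 ⇒ step 1: ABC ⇒ ACB·CBB·CB
    A ↦ ACB
    B ↦ CBB
    C ↦ CB

A->ACB, B->CBB, C->CB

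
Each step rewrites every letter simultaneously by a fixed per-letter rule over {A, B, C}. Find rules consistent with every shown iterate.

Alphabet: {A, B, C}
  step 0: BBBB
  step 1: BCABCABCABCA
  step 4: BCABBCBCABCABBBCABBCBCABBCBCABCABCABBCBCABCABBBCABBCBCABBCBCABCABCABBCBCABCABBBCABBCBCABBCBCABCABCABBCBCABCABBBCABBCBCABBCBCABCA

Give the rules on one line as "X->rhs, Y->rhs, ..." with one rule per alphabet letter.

A->C, B->BCA, C->BB

  step 0 ⇒ step 1: BBBB ⇒ BCA·BCA·BCA·BCA
    B ↦ BCA
    A ↦ C  (constrained at step 1)
    C ↦ BB  (constrained at step 1)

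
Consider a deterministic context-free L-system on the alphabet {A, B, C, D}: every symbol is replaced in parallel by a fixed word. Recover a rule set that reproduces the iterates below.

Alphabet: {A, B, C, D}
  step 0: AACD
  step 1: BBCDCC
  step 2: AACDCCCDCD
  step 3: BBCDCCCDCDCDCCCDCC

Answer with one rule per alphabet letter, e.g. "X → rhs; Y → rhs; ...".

A->B, B->A, C->CD, D->CC

  step 2 ⇒ step 3: AACDCCCDCD ⇒ B·B·CD·CC·CD·CD·CD·CC·CD·CC
    A ↦ B
    C ↦ CD
    D ↦ CC
  step 1 ⇒ step 2: BBCDCC ⇒ A·A·CD·CC·CD·CD
    B ↦ A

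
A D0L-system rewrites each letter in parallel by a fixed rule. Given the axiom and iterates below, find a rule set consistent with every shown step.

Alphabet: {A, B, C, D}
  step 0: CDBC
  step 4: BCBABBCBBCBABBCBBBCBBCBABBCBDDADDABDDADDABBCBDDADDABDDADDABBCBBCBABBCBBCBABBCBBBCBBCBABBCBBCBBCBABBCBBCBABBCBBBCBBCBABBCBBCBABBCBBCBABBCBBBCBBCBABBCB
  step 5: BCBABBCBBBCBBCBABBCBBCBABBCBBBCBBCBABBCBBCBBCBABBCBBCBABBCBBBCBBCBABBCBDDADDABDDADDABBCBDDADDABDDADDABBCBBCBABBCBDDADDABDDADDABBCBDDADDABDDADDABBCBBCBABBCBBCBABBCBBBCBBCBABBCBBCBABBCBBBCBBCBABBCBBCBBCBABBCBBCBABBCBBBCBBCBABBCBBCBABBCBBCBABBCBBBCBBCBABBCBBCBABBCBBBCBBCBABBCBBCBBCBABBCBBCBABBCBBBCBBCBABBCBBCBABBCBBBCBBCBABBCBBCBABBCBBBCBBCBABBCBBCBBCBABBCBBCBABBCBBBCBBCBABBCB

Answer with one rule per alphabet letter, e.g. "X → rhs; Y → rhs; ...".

  step 4 ⇒ step 5: BCBABBCBBCBABBCBBBCBBCBABBCBDDADDABDDADDABBCBDDADDABDDADDABBCBBCBABBCBBCBABBCBBBCBBCBABBCBBCBBCBABBCBBCBABBCBBBCBBCBABBCBBCBABBCBBCBABBCBBBCBBCBABBCB ⇒ BCB·AB·BCB·B·BCB·BCB·AB·BCB·BCB·AB·BCB·B·BCB·BCB·AB·BCB·BCB·BCB·AB·BCB·BCB·AB·BCB·B·BCB·BCB·AB·BCB·DDA·DDA·B·DDA·DDA·B·BCB·DDA·DDA·B·DDA·DDA·B·BCB·BCB·AB·BCB·DDA·DDA·B·DDA·DDA·B·BCB·DDA·DDA·B·DDA·DDA·B·BCB·BCB·AB·BCB·BCB·AB·BCB·B·BCB·BCB·AB·BCB·BCB·AB·BCB·B·BCB·BCB·AB·BCB·BCB·BCB·AB·BCB·BCB·AB·BCB·B·BCB·BCB·AB·BCB·BCB·AB·BCB·BCB·AB·BCB·B·BCB·BCB·AB·BCB·BCB·AB·BCB·B·BCB·BCB·AB·BCB·BCB·BCB·AB·BCB·BCB·AB·BCB·B·BCB·BCB·AB·BCB·BCB·AB·BCB·B·BCB·BCB·AB·BCB·BCB·AB·BCB·B·BCB·BCB·AB·BCB·BCB·BCB·AB·BCB·BCB·AB·BCB·B·BCB·BCB·AB·BCB
    A ↦ B
    B ↦ BCB
    C ↦ AB
    D ↦ DDA

A->B, B->BCB, C->AB, D->DDA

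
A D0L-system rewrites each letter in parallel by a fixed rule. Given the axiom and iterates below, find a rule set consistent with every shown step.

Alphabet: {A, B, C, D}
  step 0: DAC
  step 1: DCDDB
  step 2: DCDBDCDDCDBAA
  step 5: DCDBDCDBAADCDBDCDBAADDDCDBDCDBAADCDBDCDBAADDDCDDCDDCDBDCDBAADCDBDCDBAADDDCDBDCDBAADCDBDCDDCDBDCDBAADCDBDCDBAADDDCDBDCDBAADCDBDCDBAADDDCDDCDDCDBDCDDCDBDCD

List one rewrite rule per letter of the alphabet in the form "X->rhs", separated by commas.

  step 1 ⇒ step 2: DCDDB ⇒ DCD·B·DCD·DCD·BAA
    B ↦ BAA
    C ↦ B
    D ↦ DCD
  step 0 ⇒ step 1: DAC ⇒ DCD·D·B
    A ↦ D

A->D, B->BAA, C->B, D->DCD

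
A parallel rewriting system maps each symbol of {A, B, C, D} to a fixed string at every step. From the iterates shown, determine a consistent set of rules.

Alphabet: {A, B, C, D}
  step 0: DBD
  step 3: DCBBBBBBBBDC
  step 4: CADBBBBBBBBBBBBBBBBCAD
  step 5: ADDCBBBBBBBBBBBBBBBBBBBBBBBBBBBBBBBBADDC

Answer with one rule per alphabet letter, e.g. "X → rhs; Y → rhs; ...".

A->D, B->BB, C->AD, D->C

  step 4 ⇒ step 5: CADBBBBBBBBBBBBBBBBCAD ⇒ AD·D·C·BB·BB·BB·BB·BB·BB·BB·BB·BB·BB·BB·BB·BB·BB·BB·BB·AD·D·C
    A ↦ D
    B ↦ BB
    C ↦ AD
    D ↦ C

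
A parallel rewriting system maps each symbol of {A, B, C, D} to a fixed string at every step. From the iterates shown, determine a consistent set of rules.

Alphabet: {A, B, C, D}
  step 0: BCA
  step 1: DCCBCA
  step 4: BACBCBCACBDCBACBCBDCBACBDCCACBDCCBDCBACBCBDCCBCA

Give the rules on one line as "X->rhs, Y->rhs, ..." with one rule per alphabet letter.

  step 0 ⇒ step 1: BCA ⇒ DC·CB·CA
    A ↦ CA
    B ↦ DC
    C ↦ CB
    D ↦ BA  (constrained at step 1)

A->CA, B->DC, C->CB, D->BA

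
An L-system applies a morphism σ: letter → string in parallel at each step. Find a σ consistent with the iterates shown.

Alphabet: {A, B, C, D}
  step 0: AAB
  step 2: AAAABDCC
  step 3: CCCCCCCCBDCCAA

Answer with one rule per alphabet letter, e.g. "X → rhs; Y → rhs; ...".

  step 2 ⇒ step 3: AAAABDCC ⇒ CC·CC·CC·CC·BD·CC·A·A
    A ↦ CC
    B ↦ BD
    C ↦ A
    D ↦ CC

A->CC, B->BD, C->A, D->CC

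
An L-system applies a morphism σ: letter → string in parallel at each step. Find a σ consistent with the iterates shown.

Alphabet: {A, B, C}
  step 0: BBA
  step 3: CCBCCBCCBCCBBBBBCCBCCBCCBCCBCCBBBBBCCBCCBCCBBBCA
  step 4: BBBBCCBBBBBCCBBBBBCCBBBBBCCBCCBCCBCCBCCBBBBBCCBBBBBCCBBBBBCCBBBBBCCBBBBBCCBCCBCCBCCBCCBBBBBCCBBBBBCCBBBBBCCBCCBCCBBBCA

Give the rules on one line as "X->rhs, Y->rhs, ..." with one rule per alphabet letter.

A->CA, B->CCB, C->BB

  step 3 ⇒ step 4: CCBCCBCCBCCBBBBBCCBCCBCCBCCBCCBBBBBCCBCCBCCBBBCA ⇒ BB·BB·CCB·BB·BB·CCB·BB·BB·CCB·BB·BB·CCB·CCB·CCB·CCB·CCB·BB·BB·CCB·BB·BB·CCB·BB·BB·CCB·BB·BB·CCB·BB·BB·CCB·CCB·CCB·CCB·CCB·BB·BB·CCB·BB·BB·CCB·BB·BB·CCB·CCB·CCB·BB·CA
    A ↦ CA
    B ↦ CCB
    C ↦ BB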